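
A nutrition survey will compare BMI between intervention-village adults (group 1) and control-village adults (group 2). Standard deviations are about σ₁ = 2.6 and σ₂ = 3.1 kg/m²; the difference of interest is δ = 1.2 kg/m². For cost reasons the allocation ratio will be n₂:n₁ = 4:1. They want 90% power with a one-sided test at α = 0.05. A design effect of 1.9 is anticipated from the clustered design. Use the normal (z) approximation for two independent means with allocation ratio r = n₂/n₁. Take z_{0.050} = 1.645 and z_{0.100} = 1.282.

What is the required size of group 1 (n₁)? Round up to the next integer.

n₁ = (z_α + z_β)² · (σ₁² + σ₂²/r) / δ²
   = (1.645 + 1.282)² · (2.6² + 3.1²/4) / 1.2²
   = 8.5673 · (6.76 + 2.4025) / 1.44
   = 8.5673 · 9.1625 / 1.44
   = 54.51
Design effect: 1.9 × 54.51 = 103.57.
Round up → n₁ = 104; n₂ = r·n₁ = 4 × 104 = 416.

n₁ = 104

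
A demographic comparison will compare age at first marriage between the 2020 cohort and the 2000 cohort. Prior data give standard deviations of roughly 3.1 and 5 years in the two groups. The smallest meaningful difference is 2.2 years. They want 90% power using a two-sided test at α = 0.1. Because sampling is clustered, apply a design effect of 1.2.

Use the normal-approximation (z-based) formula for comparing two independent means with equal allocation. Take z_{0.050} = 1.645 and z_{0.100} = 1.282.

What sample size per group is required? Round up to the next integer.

n = 74 per group

n = (z_{α/2} + z_β)² · (σ₁² + σ₂²) / δ²
  = (1.645 + 1.282)² · (3.1² + 5² = 34.61) / 2.2²
  = 8.5673 · 34.61 / 4.84
  = 61.26
Design effect: 1.2 × 61.26 = 73.52.
Round up → n = 74 per group.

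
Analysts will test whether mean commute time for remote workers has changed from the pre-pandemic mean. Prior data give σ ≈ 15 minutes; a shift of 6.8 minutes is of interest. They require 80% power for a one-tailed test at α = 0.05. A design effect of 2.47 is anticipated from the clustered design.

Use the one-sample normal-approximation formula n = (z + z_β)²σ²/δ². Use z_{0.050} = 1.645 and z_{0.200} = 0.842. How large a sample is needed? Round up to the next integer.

n = (z_α + z_β)² · σ² / δ²
  = (1.645 + 0.842)² · 15² / 6.8²
  = 6.1852 · 225 / 46.24
  = 30.10
Design effect: 2.47 × 30.10 = 74.34.
Round up → n = 75.

n = 75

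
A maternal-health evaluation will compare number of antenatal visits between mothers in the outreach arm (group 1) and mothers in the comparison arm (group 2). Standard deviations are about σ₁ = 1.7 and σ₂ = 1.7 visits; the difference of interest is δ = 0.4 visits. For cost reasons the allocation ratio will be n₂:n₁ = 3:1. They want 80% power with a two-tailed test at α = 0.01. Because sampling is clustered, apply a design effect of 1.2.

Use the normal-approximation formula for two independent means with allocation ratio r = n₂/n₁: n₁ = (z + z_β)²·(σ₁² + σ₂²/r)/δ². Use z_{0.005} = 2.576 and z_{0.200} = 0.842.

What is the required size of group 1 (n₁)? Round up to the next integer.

n₁ = 338

n₁ = (z_{α/2} + z_β)² · (σ₁² + σ₂²/r) / δ²
   = (2.576 + 0.842)² · (1.7² + 1.7²/3) / 0.4²
   = 11.6827 · (2.89 + 0.96333) / 0.16
   = 11.6827 · 3.8533 / 0.16
   = 281.36
Design effect: 1.2 × 281.36 = 337.63.
Round up → n₁ = 338; n₂ = r·n₁ = 3 × 338 = 1014.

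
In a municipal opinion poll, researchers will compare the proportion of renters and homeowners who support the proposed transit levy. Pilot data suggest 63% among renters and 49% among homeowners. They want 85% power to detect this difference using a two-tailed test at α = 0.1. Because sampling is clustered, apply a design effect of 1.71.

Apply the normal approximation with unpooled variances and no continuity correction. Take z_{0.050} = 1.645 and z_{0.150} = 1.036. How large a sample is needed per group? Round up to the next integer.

n = (z_{α/2} + z_β)² · [p₁(1−p₁) + p₂(1−p₂)] / (p₁ − p₂)²
  = (1.645 + 1.036)² · (0.63·0.37 + 0.49·0.51) / (0.14)²
  = (2.681)² · (0.2331 + 0.2499) / 0.0196
  = 7.1878 · 0.4830 / 0.0196
  = 177.13
Design effect: 1.71 × 177.13 = 302.89.
Round up → n = 303 per group.

n = 303 per group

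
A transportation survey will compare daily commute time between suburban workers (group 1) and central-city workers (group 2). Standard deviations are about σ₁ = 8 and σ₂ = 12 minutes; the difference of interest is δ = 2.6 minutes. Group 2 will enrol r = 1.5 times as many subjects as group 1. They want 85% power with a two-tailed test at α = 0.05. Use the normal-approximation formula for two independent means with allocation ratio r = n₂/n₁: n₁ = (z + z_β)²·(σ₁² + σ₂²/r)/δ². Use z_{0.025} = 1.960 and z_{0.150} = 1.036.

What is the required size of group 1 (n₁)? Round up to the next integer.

n₁ = (z_{α/2} + z_β)² · (σ₁² + σ₂²/r) / δ²
   = (1.960 + 1.036)² · (8² + 12²/1.5) / 2.6²
   = 8.9760 · (64 + 96) / 6.76
   = 8.9760 · 160 / 6.76
   = 212.45
Round up → n₁ = 213; n₂ = r·n₁ = 1.5 × 213 = 320.

n₁ = 213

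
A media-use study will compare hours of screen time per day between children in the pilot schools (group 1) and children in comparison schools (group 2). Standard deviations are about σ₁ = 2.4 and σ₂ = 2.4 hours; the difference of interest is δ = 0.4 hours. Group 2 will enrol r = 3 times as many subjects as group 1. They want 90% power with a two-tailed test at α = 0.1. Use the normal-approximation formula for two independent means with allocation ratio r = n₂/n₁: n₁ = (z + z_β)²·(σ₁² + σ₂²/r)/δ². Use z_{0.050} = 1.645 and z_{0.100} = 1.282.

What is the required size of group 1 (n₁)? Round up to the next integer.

n₁ = (z_{α/2} + z_β)² · (σ₁² + σ₂²/r) / δ²
   = (1.645 + 1.282)² · (2.4² + 2.4²/3) / 0.4²
   = 8.5673 · (5.76 + 1.92) / 0.16
   = 8.5673 · 7.68 / 0.16
   = 411.23
Round up → n₁ = 412; n₂ = r·n₁ = 3 × 412 = 1236.

n₁ = 412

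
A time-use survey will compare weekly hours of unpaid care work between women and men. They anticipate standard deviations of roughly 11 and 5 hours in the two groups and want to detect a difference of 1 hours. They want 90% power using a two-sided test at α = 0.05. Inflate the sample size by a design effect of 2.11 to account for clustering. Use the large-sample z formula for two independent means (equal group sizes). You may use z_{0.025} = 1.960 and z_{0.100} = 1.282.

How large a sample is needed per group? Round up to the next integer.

n = 3238 per group

n = (z_{α/2} + z_β)² · (σ₁² + σ₂²) / δ²
  = (1.960 + 1.282)² · (11² + 5² = 146) / 1²
  = 10.5106 · 146 / 1
  = 1534.54
Design effect: 2.11 × 1534.54 = 3237.88.
Round up → n = 3238 per group.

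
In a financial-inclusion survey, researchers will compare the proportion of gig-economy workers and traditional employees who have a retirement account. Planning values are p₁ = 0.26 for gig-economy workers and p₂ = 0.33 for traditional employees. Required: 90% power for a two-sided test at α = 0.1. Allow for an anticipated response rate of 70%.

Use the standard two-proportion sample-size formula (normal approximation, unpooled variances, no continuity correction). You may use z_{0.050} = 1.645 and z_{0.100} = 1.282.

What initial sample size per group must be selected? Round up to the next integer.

n = 1033 per group

n = (z_{α/2} + z_β)² · [p₁(1−p₁) + p₂(1−p₂)] / (p₁ − p₂)²
  = (1.645 + 1.282)² · (0.26·0.74 + 0.33·0.67) / (-0.07)²
  = (2.927)² · (0.1924 + 0.2211) / 0.0049
  = 8.5673 · 0.4135 / 0.0049
  = 722.98
Adjust for 70% response: 722.98 / 0.70 = 1032.83.
Round up → n = 1033 per group.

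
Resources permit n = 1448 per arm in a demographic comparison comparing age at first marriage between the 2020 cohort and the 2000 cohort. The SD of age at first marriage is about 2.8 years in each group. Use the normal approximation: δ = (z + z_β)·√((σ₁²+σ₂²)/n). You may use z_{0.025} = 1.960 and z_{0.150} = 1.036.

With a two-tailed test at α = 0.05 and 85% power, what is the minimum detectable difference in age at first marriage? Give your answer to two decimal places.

Minimum detectable difference ≈ 0.31 years

δ = (z_{α/2} + z_β) · √((σ₁²+σ₂²)/n)
  = (1.960 + 1.036) · √(15.68/1448)
  = 2.996 · √0.01083
  = 2.996 · 0.1041
  = 0.3118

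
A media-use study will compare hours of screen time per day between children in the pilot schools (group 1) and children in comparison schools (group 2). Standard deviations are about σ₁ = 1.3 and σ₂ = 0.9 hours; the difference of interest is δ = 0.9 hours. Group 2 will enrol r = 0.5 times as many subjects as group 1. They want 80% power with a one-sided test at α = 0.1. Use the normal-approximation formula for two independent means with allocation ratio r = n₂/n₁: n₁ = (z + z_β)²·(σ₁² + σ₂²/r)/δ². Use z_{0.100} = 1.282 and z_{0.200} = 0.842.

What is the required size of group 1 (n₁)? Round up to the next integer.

n₁ = 19

n₁ = (z_α + z_β)² · (σ₁² + σ₂²/r) / δ²
   = (1.282 + 0.842)² · (1.3² + 0.9²/0.5) / 0.9²
   = 4.5114 · (1.69 + 1.62) / 0.81
   = 4.5114 · 3.31 / 0.81
   = 18.44
Round up → n₁ = 19; n₂ = r·n₁ = 0.5 × 19 = 10.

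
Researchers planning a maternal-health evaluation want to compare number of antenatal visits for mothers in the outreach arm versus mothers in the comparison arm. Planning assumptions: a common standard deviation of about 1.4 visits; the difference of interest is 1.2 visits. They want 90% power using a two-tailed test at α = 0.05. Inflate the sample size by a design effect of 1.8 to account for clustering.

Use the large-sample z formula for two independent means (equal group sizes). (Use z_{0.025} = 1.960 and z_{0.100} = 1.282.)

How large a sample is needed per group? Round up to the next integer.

n = 52 per group

n = (z_{α/2} + z_β)² · (σ₁² + σ₂²) / δ²
  = (1.960 + 1.282)² · (2·1.4² = 3.92) / 1.2²
  = 10.5106 · 3.92 / 1.44
  = 28.61
Design effect: 1.8 × 28.61 = 51.50.
Round up → n = 52 per group.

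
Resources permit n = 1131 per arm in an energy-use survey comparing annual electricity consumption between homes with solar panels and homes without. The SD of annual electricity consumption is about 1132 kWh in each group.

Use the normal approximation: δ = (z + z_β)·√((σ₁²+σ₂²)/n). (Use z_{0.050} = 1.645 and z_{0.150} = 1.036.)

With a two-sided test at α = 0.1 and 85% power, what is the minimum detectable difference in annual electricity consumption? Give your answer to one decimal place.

Minimum detectable difference ≈ 127.6 kWh

δ = (z_{α/2} + z_β) · √((σ₁²+σ₂²)/n)
  = (1.645 + 1.036) · √(2562848/1131)
  = 2.681 · √2266.0
  = 2.681 · 47.6025
  = 127.6224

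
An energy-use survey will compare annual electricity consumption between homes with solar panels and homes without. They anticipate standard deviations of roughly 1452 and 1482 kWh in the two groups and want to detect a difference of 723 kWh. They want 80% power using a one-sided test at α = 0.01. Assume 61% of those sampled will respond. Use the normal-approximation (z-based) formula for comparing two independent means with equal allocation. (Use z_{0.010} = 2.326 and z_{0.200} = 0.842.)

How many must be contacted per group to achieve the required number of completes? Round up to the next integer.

n = (z_α + z_β)² · (σ₁² + σ₂²) / δ²
  = (2.326 + 0.842)² · (1452² + 1482² = 4304628) / 723²
  = 10.0362 · 4304628 / 522729
  = 82.65
Adjust for 61% response: 82.65 / 0.61 = 135.49.
Round up → n = 136 per group.

n = 136 per group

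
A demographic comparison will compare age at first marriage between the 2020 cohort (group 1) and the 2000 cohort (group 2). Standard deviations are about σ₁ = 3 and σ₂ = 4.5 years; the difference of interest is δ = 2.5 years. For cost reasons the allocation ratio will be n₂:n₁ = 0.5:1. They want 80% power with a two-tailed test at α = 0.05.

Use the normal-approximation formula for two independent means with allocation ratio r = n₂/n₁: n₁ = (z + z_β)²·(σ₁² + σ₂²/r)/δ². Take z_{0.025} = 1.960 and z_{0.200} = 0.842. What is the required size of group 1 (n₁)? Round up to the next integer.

n₁ = (z_{α/2} + z_β)² · (σ₁² + σ₂²/r) / δ²
   = (1.960 + 0.842)² · (3² + 4.5²/0.5) / 2.5²
   = 7.8512 · (9 + 40.5) / 6.25
   = 7.8512 · 49.5 / 6.25
   = 62.18
Round up → n₁ = 63; n₂ = r·n₁ = 0.5 × 63 = 32.

n₁ = 63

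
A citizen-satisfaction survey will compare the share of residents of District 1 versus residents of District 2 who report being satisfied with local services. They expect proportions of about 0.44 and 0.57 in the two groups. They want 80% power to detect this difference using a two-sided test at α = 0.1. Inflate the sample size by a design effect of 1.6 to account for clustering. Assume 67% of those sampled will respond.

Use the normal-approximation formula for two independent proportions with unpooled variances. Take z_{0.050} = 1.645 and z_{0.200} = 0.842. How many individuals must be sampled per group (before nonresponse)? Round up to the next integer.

n = (z_{α/2} + z_β)² · [p₁(1−p₁) + p₂(1−p₂)] / (p₁ − p₂)²
  = (1.645 + 0.842)² · (0.44·0.56 + 0.57·0.43) / (-0.13)²
  = (2.487)² · (0.2464 + 0.2451) / 0.0169
  = 6.1852 · 0.4915 / 0.0169
  = 179.88
Design effect: 1.6 × 179.88 = 287.81.
Adjust for 67% response: 287.81 / 0.67 = 429.57.
Round up → n = 430 per group.

n = 430 per group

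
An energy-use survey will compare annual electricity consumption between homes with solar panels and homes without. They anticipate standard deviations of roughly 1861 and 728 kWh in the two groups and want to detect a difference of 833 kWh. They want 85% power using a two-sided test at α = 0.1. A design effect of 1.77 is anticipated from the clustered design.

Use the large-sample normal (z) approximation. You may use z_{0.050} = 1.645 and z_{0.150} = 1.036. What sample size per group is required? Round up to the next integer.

n = 74 per group

n = (z_{α/2} + z_β)² · (σ₁² + σ₂²) / δ²
  = (1.645 + 1.036)² · (1861² + 728² = 3993305) / 833²
  = 7.1878 · 3993305 / 693889
  = 41.37
Design effect: 1.77 × 41.37 = 73.22.
Round up → n = 74 per group.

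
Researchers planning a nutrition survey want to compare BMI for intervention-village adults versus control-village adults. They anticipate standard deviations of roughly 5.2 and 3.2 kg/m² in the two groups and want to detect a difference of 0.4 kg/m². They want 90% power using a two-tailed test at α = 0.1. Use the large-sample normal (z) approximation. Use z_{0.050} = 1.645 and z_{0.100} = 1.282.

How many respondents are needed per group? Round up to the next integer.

n = (z_{α/2} + z_β)² · (σ₁² + σ₂²) / δ²
  = (1.645 + 1.282)² · (5.2² + 3.2² = 37.28) / 0.4²
  = 8.5673 · 37.28 / 0.16
  = 1996.19
Round up → n = 1997 per group.

n = 1997 per group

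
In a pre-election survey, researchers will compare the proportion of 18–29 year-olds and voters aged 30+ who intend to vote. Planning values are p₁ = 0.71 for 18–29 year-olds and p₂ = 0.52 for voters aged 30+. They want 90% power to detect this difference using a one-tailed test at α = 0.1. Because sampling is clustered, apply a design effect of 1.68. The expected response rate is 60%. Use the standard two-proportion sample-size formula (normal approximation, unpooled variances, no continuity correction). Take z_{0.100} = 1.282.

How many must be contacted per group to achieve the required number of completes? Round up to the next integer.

n = 233 per group

n = (z_α + z_β)² · [p₁(1−p₁) + p₂(1−p₂)] / (p₁ − p₂)²
  = (1.282 + 1.282)² · (0.71·0.29 + 0.52·0.48) / (0.19)²
  = (2.564)² · (0.2059 + 0.2496) / 0.0361
  = 6.5741 · 0.4555 / 0.0361
  = 82.95
Design effect: 1.68 × 82.95 = 139.36.
Adjust for 60% response: 139.36 / 0.60 = 232.26.
Round up → n = 233 per group.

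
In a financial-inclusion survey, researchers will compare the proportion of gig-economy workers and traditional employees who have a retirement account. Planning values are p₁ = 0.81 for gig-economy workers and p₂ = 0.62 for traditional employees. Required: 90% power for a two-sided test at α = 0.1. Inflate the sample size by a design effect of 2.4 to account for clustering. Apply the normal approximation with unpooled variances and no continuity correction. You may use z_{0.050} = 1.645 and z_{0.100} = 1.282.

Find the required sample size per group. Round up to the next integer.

n = (z_{α/2} + z_β)² · [p₁(1−p₁) + p₂(1−p₂)] / (p₁ − p₂)²
  = (1.645 + 1.282)² · (0.81·0.19 + 0.62·0.38) / (0.19)²
  = (2.927)² · (0.1539 + 0.2356) / 0.0361
  = 8.5673 · 0.3895 / 0.0361
  = 92.44
Design effect: 2.4 × 92.44 = 221.85.
Round up → n = 222 per group.

n = 222 per group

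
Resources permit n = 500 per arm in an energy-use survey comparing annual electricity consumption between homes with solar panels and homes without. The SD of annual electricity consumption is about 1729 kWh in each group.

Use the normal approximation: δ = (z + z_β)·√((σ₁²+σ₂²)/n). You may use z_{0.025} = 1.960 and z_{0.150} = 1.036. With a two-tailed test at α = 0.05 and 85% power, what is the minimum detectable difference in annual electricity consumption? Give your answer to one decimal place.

δ = (z_{α/2} + z_β) · √((σ₁²+σ₂²)/n)
  = (1.960 + 1.036) · √(5978882/500)
  = 2.996 · √11957.8
  = 2.996 · 109.3516
  = 327.6173

Minimum detectable difference ≈ 327.6 kWh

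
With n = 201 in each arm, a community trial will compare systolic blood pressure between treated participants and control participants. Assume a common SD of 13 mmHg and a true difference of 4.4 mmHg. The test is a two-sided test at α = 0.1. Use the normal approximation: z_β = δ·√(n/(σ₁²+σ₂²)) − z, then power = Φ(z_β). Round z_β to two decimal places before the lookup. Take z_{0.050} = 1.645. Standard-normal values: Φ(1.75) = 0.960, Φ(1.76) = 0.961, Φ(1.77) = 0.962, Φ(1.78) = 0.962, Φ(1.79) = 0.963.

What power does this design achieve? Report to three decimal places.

Power ≈ 0.960

z_β = δ·√(n/(σ₁²+σ₂²)) − z_{α/2}
    = 4.4 · √(201/338) − 1.645
    = 4.4 · 0.77115 − 1.645
    = 3.3931 − 1.645 = 1.7481 → 1.75
Power = Φ(1.75) = 0.960.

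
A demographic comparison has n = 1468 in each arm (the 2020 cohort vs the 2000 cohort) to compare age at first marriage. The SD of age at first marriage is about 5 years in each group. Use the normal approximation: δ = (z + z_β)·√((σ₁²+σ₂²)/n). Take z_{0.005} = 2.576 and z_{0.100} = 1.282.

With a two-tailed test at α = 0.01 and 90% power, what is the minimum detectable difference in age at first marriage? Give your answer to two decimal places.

Minimum detectable difference ≈ 0.71 years

δ = (z_{α/2} + z_β) · √((σ₁²+σ₂²)/n)
  = (2.576 + 1.282) · √(50/1468)
  = 3.858 · √0.03406
  = 3.858 · 0.1846
  = 0.7120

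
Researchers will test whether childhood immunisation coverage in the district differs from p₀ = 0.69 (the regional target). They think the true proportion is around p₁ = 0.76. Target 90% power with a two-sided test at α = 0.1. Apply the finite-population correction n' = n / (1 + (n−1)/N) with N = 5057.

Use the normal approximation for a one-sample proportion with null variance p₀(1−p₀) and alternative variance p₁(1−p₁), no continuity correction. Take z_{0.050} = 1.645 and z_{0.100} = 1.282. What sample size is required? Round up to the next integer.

n = 327

n = [z_{α/2}·√(p₀q₀) + z_β·√(p₁q₁)]² / (p₁ − p₀)²
  = [1.645·√(0.69·0.31) + 1.282·√(0.76·0.24)]² / (0.07)²
  = [1.645·0.4625 + 1.282·0.4271]² / 0.0049
  = [1.3083]² / 0.0049
  = 349.33
Finite-population correction (N = 5057): 349.33 / (1 + (349.33 − 1)/5057) = 326.82.
Round up → n = 327.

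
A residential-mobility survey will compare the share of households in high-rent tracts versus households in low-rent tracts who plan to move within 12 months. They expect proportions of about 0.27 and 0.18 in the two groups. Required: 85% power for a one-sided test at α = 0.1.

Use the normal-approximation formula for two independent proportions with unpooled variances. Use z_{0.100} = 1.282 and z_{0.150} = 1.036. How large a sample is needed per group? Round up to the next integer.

n = 229 per group

n = (z_α + z_β)² · [p₁(1−p₁) + p₂(1−p₂)] / (p₁ − p₂)²
  = (1.282 + 1.036)² · (0.27·0.73 + 0.18·0.82) / (0.09)²
  = (2.318)² · (0.1971 + 0.1476) / 0.0081
  = 5.3731 · 0.3447 / 0.0081
  = 228.66
Round up → n = 229 per group.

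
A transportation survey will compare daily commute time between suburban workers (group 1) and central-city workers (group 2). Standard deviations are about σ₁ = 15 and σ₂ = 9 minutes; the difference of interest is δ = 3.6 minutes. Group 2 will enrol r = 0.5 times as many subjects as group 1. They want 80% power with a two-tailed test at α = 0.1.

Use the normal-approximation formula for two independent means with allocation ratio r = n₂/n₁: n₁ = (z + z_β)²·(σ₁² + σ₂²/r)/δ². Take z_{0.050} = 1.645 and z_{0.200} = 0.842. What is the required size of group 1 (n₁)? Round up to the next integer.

n₁ = 185

n₁ = (z_{α/2} + z_β)² · (σ₁² + σ₂²/r) / δ²
   = (1.645 + 0.842)² · (15² + 9²/0.5) / 3.6²
   = 6.1852 · (225 + 162) / 12.96
   = 6.1852 · 387 / 12.96
   = 184.70
Round up → n₁ = 185; n₂ = r·n₁ = 0.5 × 185 = 93.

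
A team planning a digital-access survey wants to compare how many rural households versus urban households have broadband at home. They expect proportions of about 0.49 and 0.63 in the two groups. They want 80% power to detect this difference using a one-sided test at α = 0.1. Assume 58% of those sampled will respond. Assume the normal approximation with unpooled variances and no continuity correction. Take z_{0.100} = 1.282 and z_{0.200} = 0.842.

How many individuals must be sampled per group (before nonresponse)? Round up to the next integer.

n = (z_α + z_β)² · [p₁(1−p₁) + p₂(1−p₂)] / (p₁ − p₂)²
  = (1.282 + 0.842)² · (0.49·0.51 + 0.63·0.37) / (-0.14)²
  = (2.124)² · (0.2499 + 0.2331) / 0.0196
  = 4.5114 · 0.4830 / 0.0196
  = 111.17
Adjust for 58% response: 111.17 / 0.58 = 191.68.
Round up → n = 192 per group.

n = 192 per group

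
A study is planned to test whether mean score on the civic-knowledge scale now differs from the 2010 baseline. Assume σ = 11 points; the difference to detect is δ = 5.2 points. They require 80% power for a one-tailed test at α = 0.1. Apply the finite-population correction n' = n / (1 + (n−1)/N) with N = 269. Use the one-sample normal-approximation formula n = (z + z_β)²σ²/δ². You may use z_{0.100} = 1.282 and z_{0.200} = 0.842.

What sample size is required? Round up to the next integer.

n = 19

n = (z_α + z_β)² · σ² / δ²
  = (1.282 + 0.842)² · 11² / 5.2²
  = 4.5114 · 121 / 27.04
  = 20.19
Finite-population correction (N = 269): 20.19 / (1 + (20.19 − 1)/269) = 18.84.
Round up → n = 19.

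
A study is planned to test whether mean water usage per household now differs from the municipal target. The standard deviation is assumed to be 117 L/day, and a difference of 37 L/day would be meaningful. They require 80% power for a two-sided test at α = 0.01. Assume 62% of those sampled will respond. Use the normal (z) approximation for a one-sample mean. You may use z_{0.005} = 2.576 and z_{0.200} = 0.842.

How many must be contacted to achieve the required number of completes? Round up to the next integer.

n = 189

n = (z_{α/2} + z_β)² · σ² / δ²
  = (2.576 + 0.842)² · 117² / 37²
  = 11.6827 · 13689 / 1369
  = 116.82
Adjust for 62% response: 116.82 / 0.62 = 188.42.
Round up → n = 189.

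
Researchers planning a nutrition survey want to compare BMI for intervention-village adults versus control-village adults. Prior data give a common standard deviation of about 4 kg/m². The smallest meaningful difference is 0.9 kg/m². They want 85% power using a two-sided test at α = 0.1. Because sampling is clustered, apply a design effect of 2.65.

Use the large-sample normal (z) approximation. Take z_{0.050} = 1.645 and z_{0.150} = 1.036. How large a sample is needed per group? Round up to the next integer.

n = 753 per group

n = (z_{α/2} + z_β)² · (σ₁² + σ₂²) / δ²
  = (1.645 + 1.036)² · (2·4² = 32) / 0.9²
  = 7.1878 · 32 / 0.81
  = 283.96
Design effect: 2.65 × 283.96 = 752.50.
Round up → n = 753 per group.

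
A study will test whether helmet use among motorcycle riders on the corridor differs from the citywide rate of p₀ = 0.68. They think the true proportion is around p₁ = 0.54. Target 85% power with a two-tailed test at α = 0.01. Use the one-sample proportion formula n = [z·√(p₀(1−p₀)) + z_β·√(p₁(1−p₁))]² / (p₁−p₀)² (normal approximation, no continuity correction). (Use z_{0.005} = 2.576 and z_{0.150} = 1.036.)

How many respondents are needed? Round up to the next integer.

n = [z_{α/2}·√(p₀q₀) + z_β·√(p₁q₁)]² / (p₁ − p₀)²
  = [2.576·√(0.68·0.32) + 1.036·√(0.54·0.46)]² / (-0.14)²
  = [2.576·0.4665 + 1.036·0.4984]² / 0.0196
  = [1.7180]² / 0.0196
  = 150.58
Round up → n = 151.

n = 151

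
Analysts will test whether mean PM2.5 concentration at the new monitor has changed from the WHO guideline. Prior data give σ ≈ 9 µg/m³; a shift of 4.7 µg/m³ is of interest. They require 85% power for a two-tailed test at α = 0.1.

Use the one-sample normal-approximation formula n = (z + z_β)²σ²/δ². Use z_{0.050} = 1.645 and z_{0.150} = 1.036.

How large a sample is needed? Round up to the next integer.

n = (z_{α/2} + z_β)² · σ² / δ²
  = (1.645 + 1.036)² · 9² / 4.7²
  = 7.1878 · 81 / 22.09
  = 26.36
Round up → n = 27.

n = 27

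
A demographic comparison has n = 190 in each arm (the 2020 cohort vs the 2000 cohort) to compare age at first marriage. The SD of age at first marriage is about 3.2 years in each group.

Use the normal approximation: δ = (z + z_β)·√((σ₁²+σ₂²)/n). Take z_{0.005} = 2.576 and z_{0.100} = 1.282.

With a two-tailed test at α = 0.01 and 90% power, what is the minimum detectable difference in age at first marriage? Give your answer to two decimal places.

δ = (z_{α/2} + z_β) · √((σ₁²+σ₂²)/n)
  = (2.576 + 1.282) · √(20.48/190)
  = 3.858 · √0.10779
  = 3.858 · 0.3283
  = 1.2666

Minimum detectable difference ≈ 1.27 years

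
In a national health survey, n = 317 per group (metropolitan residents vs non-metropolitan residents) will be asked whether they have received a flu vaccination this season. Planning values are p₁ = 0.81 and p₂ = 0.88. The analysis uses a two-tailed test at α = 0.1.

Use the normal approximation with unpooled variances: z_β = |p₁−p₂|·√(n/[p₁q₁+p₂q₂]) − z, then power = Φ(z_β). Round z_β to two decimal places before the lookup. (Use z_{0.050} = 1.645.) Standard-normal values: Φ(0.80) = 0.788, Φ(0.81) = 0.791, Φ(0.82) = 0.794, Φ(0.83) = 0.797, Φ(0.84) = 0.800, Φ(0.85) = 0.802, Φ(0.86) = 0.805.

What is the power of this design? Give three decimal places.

Power ≈ 0.788

z_β = |p₁−p₂|·√(n/[p₁q₁+p₂q₂]) − z_{α/2}
    = 0.07 · √(317/0.2595) − 1.645
    = 0.07 · 34.9511 − 1.645
    = 2.4466 − 1.645 = 0.8016 → 0.80
Power = Φ(0.80) = 0.788.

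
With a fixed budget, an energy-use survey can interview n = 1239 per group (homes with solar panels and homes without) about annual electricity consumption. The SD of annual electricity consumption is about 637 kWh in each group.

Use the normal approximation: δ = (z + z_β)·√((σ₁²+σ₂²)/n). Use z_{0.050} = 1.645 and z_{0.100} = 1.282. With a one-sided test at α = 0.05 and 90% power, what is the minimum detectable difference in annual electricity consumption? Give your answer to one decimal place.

Minimum detectable difference ≈ 74.9 kWh

δ = (z_α + z_β) · √((σ₁²+σ₂²)/n)
  = (1.645 + 1.282) · √(811538/1239)
  = 2.927 · √654.9944
  = 2.927 · 25.5929
  = 74.9103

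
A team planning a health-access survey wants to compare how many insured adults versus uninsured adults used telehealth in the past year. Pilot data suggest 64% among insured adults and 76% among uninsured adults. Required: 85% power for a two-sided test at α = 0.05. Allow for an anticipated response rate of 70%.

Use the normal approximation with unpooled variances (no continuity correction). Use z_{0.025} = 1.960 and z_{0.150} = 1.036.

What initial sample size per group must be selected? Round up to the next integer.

n = 368 per group

n = (z_{α/2} + z_β)² · [p₁(1−p₁) + p₂(1−p₂)] / (p₁ − p₂)²
  = (1.960 + 1.036)² · (0.64·0.36 + 0.76·0.24) / (-0.12)²
  = (2.996)² · (0.2304 + 0.1824) / 0.0144
  = 8.9760 · 0.4128 / 0.0144
  = 257.31
Adjust for 70% response: 257.31 / 0.70 = 367.59.
Round up → n = 368 per group.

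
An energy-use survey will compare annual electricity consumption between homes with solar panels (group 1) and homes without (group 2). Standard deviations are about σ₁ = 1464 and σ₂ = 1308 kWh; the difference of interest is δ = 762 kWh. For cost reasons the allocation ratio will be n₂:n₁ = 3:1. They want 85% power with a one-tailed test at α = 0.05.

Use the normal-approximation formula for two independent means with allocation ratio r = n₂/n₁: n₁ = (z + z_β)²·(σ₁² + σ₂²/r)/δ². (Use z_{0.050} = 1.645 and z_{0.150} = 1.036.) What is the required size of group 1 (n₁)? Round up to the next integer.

n₁ = 34

n₁ = (z_α + z_β)² · (σ₁² + σ₂²/r) / δ²
   = (1.645 + 1.036)² · (1464² + 1308²/3) / 762²
   = 7.1878 · (2143296 + 570288) / 580644
   = 7.1878 · 2713584 / 580644
   = 33.59
Round up → n₁ = 34; n₂ = r·n₁ = 3 × 34 = 102.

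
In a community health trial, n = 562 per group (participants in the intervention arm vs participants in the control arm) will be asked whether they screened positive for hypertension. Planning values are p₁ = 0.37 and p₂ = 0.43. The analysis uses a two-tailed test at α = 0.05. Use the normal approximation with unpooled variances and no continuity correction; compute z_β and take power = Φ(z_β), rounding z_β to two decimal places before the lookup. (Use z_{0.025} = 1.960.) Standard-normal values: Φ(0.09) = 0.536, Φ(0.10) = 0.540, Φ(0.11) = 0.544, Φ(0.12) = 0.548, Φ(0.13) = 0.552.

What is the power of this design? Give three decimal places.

Power ≈ 0.540

z_β = |p₁−p₂|·√(n/[p₁q₁+p₂q₂]) − z_{α/2}
    = 0.06 · √(562/0.4782) − 1.960
    = 0.06 · 34.2818 − 1.960
    = 2.0569 − 1.960 = 0.0969 → 0.10
Power = Φ(0.10) = 0.540.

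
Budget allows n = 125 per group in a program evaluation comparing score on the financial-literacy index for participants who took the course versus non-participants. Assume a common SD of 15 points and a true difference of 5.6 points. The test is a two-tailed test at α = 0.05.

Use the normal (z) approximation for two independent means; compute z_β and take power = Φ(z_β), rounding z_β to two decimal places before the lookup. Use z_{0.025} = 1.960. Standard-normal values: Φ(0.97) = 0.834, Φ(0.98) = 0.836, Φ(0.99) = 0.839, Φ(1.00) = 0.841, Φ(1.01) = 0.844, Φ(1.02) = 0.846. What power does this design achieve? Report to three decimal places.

Power ≈ 0.839

z_β = δ·√(n/(σ₁²+σ₂²)) − z_{α/2}
    = 5.6 · √(125/450) − 1.960
    = 5.6 · 0.52705 − 1.960
    = 2.9515 − 1.960 = 0.9915 → 0.99
Power = Φ(0.99) = 0.839.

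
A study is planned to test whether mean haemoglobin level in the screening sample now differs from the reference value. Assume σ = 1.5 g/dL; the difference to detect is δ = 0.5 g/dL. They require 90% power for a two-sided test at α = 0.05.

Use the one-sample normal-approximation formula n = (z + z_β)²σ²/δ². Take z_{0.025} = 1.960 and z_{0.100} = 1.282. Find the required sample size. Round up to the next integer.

n = (z_{α/2} + z_β)² · σ² / δ²
  = (1.960 + 1.282)² · 1.5² / 0.5²
  = 10.5106 · 2.25 / 0.25
  = 94.60
Round up → n = 95.

n = 95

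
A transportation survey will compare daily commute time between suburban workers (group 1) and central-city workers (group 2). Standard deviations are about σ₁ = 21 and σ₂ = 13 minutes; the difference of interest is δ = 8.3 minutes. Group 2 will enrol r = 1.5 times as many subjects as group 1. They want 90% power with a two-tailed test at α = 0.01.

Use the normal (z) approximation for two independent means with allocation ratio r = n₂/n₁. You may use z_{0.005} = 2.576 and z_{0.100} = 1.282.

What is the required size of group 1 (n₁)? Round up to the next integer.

n₁ = (z_{α/2} + z_β)² · (σ₁² + σ₂²/r) / δ²
   = (2.576 + 1.282)² · (21² + 13²/1.5) / 8.3²
   = 14.8842 · (441 + 112.6667) / 68.89
   = 14.8842 · 553.6667 / 68.89
   = 119.62
Round up → n₁ = 120; n₂ = r·n₁ = 1.5 × 120 = 180.

n₁ = 120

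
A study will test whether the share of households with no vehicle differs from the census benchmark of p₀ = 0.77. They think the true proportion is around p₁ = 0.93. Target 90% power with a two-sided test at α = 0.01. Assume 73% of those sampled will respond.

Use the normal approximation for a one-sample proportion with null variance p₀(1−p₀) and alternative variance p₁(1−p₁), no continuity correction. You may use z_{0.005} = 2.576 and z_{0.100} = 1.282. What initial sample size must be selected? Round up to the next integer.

n = 107

n = [z_{α/2}·√(p₀q₀) + z_β·√(p₁q₁)]² / (p₁ − p₀)²
  = [2.576·√(0.77·0.23) + 1.282·√(0.93·0.07)]² / (0.16)²
  = [2.576·0.4208 + 1.282·0.2551]² / 0.0256
  = [1.4112]² / 0.0256
  = 77.79
Adjust for 73% response: 77.79 / 0.73 = 106.56.
Round up → n = 107.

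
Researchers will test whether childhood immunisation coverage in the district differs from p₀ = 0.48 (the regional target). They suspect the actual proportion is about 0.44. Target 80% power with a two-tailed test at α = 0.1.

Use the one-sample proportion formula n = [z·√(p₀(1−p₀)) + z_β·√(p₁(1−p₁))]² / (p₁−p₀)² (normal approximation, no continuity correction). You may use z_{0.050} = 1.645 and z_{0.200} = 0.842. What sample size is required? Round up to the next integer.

n = [z_{α/2}·√(p₀q₀) + z_β·√(p₁q₁)]² / (p₁ − p₀)²
  = [1.645·√(0.48·0.52) + 0.842·√(0.44·0.56)]² / (-0.04)²
  = [1.645·0.4996 + 0.842·0.4964]² / 0.0016
  = [1.2398]² / 0.0016
  = 960.69
Round up → n = 961.

n = 961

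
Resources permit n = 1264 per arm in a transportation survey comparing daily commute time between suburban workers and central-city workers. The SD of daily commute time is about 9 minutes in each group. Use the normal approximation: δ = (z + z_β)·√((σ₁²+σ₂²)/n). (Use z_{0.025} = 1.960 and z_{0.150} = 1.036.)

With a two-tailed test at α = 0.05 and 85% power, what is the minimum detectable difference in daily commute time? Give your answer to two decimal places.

δ = (z_{α/2} + z_β) · √((σ₁²+σ₂²)/n)
  = (1.960 + 1.036) · √(162/1264)
  = 2.996 · √0.12816
  = 2.996 · 0.3580
  = 1.0726

Minimum detectable difference ≈ 1.07 minutes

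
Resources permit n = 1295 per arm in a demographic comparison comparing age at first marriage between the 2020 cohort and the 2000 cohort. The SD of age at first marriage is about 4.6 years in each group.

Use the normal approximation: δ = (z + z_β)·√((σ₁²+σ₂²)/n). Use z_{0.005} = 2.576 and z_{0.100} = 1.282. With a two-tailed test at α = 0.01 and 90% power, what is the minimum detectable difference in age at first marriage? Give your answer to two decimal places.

Minimum detectable difference ≈ 0.70 years

δ = (z_{α/2} + z_β) · √((σ₁²+σ₂²)/n)
  = (2.576 + 1.282) · √(42.32/1295)
  = 3.858 · √0.03268
  = 3.858 · 0.1808
  = 0.6974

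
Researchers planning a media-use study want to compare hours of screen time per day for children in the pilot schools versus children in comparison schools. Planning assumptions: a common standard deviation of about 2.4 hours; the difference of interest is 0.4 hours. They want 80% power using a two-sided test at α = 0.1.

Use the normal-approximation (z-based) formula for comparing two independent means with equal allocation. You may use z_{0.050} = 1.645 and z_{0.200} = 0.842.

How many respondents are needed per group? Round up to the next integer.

n = (z_{α/2} + z_β)² · (σ₁² + σ₂²) / δ²
  = (1.645 + 0.842)² · (2·2.4² = 11.52) / 0.4²
  = 6.1852 · 11.52 / 0.16
  = 445.33
Round up → n = 446 per group.

n = 446 per group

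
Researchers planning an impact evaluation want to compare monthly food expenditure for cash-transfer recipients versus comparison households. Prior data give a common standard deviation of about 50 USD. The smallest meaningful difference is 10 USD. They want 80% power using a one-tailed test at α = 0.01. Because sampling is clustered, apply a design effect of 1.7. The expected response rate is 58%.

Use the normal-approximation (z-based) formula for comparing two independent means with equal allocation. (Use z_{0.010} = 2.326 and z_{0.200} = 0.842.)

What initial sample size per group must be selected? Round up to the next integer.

n = (z_α + z_β)² · (σ₁² + σ₂²) / δ²
  = (2.326 + 0.842)² · (2·50² = 5000) / 10²
  = 10.0362 · 5000 / 100
  = 501.81
Design effect: 1.7 × 501.81 = 853.08.
Adjust for 58% response: 853.08 / 0.58 = 1470.83.
Round up → n = 1471 per group.

n = 1471 per group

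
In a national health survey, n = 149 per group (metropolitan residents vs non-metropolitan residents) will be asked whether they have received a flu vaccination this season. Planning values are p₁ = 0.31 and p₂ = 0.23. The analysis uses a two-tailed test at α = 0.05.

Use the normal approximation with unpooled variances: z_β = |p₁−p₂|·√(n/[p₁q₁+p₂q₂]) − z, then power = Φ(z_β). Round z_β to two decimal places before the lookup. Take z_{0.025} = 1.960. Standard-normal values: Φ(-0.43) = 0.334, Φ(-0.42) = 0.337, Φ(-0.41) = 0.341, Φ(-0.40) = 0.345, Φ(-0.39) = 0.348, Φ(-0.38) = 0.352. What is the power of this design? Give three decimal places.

z_β = |p₁−p₂|·√(n/[p₁q₁+p₂q₂]) − z_{α/2}
    = 0.08 · √(149/0.3910) − 1.960
    = 0.08 · 19.5211 − 1.960
    = 1.5617 − 1.960 = -0.3983 → -0.40
Power = Φ(-0.40) = 0.345.

Power ≈ 0.345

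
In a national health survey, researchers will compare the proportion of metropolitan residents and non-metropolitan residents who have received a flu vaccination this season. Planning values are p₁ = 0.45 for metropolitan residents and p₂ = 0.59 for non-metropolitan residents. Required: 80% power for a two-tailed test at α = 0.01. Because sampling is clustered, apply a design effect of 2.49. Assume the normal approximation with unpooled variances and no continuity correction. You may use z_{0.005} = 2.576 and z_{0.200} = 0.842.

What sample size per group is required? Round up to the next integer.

n = 727 per group

n = (z_{α/2} + z_β)² · [p₁(1−p₁) + p₂(1−p₂)] / (p₁ − p₂)²
  = (2.576 + 0.842)² · (0.45·0.55 + 0.59·0.41) / (-0.14)²
  = (3.418)² · (0.2475 + 0.2419) / 0.0196
  = 11.6827 · 0.4894 / 0.0196
  = 291.71
Design effect: 2.49 × 291.71 = 726.36.
Round up → n = 727 per group.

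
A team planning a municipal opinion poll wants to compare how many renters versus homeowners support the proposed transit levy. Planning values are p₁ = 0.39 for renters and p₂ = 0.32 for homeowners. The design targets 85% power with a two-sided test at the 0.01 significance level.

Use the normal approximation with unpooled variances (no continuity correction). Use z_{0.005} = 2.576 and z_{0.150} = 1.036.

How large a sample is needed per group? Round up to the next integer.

n = (z_{α/2} + z_β)² · [p₁(1−p₁) + p₂(1−p₂)] / (p₁ − p₂)²
  = (2.576 + 1.036)² · (0.39·0.61 + 0.32·0.68) / (0.07)²
  = (3.612)² · (0.2379 + 0.2176) / 0.0049
  = 13.0465 · 0.4555 / 0.0049
  = 1212.80
Round up → n = 1213 per group.

n = 1213 per group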